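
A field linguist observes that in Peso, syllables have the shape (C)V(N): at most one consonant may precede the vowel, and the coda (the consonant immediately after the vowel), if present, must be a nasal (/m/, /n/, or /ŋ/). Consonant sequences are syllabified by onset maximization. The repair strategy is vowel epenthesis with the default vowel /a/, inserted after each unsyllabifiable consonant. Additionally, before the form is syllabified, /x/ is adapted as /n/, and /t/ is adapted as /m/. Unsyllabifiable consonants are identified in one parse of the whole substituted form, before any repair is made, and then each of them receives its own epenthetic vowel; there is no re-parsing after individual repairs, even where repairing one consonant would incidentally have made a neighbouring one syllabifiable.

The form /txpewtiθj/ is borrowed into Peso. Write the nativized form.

manapewamiθaja

Substitution: /t/ → /m/, /x/ → /n/, giving /mnpewmiθj/.
The consonants /m/, /n/, /w/, /θ/, /j/ cannot be parsed into a legal (C)V(N) syllable (only a nasal (/m/, /n/, or /ŋ/) is licensed in coda position; onsets are limited to one consonant).
Epenthesis after each stranded consonant: /m/ → /ma/, /n/ → /na/, /w/ → /wa/, /θ/ → /θa/, /j/ → /ja/.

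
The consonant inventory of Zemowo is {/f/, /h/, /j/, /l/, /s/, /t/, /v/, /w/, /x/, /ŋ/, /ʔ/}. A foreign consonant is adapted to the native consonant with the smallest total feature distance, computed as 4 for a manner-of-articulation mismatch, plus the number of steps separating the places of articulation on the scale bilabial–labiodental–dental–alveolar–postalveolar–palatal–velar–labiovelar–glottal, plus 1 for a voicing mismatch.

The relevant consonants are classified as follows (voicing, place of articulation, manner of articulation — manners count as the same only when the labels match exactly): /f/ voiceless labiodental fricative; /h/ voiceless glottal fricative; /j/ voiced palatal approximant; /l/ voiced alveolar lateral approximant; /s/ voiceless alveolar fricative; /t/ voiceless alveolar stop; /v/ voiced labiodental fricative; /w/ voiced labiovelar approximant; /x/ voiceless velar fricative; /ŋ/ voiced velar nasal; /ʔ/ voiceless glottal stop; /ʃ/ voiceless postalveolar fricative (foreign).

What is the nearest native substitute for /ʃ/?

/s/ is closest: same manner (fricative), place distance 1 (postalveolar→alveolar), same voicing; total 1. Next closest is /x/ at distance 2.

s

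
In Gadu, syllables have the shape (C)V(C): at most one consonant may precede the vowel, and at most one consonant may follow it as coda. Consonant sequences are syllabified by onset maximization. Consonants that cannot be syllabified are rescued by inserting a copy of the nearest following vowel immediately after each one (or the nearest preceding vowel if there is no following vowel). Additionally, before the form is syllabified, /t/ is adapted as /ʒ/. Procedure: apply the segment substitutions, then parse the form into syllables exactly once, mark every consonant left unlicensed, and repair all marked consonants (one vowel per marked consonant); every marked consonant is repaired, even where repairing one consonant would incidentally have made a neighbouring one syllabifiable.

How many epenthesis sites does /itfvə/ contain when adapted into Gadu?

1

After substitution the input is /iʒfvə/.
The unsyllabifiable consonants are /f/; each receives one epenthetic vowel.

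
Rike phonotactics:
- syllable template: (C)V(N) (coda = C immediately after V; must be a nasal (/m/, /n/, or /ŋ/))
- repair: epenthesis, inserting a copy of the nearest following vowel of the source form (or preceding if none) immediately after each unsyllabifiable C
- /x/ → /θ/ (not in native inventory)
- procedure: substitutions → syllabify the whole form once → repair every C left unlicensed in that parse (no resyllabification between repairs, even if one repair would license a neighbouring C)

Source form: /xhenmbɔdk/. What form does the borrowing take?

Substitution: /x/ → /θ/, giving /θhenmbɔdk/.
The consonants /θ/, /m/, /d/, /k/ cannot be parsed into a legal (C)V(N) syllable (only a nasal (/m/, /n/, or /ŋ/) is licensed in coda position; onsets are limited to one consonant).
Epenthesis after each stranded consonant: /θ/ → /θe/, /m/ → /mɔ/, /d/ → /dɔ/, /k/ → /kɔ/.

θehenmɔbɔdɔkɔ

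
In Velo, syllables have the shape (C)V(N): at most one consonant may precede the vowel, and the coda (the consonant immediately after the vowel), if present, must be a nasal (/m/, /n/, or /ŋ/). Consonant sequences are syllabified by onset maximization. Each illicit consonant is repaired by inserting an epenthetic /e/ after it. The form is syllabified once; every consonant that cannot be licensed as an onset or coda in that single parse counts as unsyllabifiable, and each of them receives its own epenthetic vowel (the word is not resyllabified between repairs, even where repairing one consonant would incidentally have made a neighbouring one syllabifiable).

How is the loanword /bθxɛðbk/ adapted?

beθexɛðebeke

The consonants /b/, /θ/, /ð/, /b/, /k/ cannot be parsed into a legal (C)V(N) syllable (only a nasal (/m/, /n/, or /ŋ/) is licensed in coda position; onsets are limited to one consonant).
Inserting the epenthetic vowel yields /b/ → /be/, /θ/ → /θe/, /ð/ → /ðe/, /b/ → /be/, /k/ → /ke/.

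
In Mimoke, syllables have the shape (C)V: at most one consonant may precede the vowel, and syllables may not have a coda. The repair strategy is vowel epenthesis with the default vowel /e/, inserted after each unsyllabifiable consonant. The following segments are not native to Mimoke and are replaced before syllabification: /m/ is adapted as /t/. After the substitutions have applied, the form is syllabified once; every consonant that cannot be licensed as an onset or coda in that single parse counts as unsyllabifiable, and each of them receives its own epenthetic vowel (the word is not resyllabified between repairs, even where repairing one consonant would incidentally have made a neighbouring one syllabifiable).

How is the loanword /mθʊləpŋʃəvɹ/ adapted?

teθʊləpeŋeʃəveɹe

Substitution: /m/ → /t/, giving /tθʊləpŋʃəvɹ/.
Under (C)V, the unsyllabifiable consonants are /t/, /p/, /ŋ/, /v/, /ɹ/ (no codas are permitted; onsets are limited to one consonant).
Inserting the epenthetic vowel yields /t/ → /te/, /p/ → /pe/, /ŋ/ → /ŋe/, /v/ → /ve/, /ɹ/ → /ɹe/.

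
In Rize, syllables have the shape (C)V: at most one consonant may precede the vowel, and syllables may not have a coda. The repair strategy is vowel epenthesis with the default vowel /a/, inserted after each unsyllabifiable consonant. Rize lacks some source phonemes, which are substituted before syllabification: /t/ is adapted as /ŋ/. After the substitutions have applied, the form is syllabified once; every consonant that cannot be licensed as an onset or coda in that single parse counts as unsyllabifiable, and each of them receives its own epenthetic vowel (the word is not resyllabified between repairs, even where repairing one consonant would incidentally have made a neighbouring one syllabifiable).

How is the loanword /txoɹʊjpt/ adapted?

ŋaxoɹʊjapaŋa

Substitution: /t/ → /ŋ/, giving /ŋxoɹʊjpŋ/.
Syllabifying with onset maximization leaves /ŋ/, /j/, /p/, /ŋ/ stranded (no codas are permitted; onsets are limited to one consonant).
Inserting the epenthetic vowel yields /ŋ/ → /ŋa/, /j/ → /ja/, /p/ → /pa/, /ŋ/ → /ŋa/.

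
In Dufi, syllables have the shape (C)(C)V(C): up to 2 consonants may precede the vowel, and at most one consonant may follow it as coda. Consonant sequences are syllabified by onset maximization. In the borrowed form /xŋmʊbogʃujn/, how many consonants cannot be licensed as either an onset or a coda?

Under (C)(C)V(C), the unsyllabifiable consonants are /x/, /n/ (at most one coda consonant is licensed; onsets may contain at most 2 consonants).

2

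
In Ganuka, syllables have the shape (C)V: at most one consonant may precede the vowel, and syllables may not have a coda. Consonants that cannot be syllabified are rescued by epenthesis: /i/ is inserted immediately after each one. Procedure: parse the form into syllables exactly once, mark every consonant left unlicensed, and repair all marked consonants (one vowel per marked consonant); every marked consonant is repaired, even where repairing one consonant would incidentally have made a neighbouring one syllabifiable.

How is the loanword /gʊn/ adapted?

The consonants /n/ cannot be parsed into a legal (C)V syllable (no codas are permitted; onsets are limited to one consonant).
Epenthesis after each stranded consonant: /n/ → /ni/.

gʊni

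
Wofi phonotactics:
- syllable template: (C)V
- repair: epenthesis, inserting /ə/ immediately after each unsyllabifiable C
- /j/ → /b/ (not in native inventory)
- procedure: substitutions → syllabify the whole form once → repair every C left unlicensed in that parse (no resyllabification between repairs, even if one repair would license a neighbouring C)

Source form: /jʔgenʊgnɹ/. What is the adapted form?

bəʔəgenʊgənəɹə

Substitution: /j/ → /b/, giving /bʔgenʊgnɹ/.
Under (C)V, the unsyllabifiable consonants are /b/, /ʔ/, /g/, /n/, /ɹ/ (no codas are permitted; onsets are limited to one consonant).
Inserting the epenthetic vowel yields /b/ → /bə/, /ʔ/ → /ʔə/, /g/ → /gə/, /n/ → /nə/, /ɹ/ → /ɹə/.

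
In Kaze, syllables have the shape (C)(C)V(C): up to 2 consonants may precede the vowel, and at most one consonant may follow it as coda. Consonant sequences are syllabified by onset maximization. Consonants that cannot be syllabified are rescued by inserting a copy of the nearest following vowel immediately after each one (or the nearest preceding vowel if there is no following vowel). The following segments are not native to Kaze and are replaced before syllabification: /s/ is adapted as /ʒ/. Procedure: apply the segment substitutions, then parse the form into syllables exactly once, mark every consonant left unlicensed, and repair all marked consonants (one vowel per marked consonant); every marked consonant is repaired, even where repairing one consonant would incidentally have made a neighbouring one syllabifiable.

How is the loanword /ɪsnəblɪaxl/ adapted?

Substitution: /s/ → /ʒ/, giving /ɪʒnəblɪaxl/.
Syllabifying with onset maximization leaves /l/ stranded (at most one coda consonant is licensed; onsets may contain at most 2 consonants).
Epenthesis after each stranded consonant: /l/ → /la/.

ɪʒnəblɪaxla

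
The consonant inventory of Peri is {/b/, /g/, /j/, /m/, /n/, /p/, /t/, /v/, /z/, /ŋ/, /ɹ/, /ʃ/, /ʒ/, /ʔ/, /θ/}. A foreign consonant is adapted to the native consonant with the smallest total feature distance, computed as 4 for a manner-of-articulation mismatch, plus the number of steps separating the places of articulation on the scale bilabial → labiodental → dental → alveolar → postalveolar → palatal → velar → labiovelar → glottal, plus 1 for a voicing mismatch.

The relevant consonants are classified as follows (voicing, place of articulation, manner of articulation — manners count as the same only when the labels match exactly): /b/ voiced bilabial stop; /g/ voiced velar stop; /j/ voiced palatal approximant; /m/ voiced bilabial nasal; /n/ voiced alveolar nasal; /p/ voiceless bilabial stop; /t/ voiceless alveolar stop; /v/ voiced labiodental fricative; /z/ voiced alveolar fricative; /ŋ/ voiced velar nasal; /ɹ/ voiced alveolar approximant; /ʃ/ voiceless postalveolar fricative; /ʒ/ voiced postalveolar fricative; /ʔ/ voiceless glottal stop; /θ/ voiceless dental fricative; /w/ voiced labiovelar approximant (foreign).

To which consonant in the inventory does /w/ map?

j

/j/ is closest: same manner (approximant), place distance 2 (labiovelar→palatal), same voicing; total 2. Next closest is /ɹ/ at distance 4.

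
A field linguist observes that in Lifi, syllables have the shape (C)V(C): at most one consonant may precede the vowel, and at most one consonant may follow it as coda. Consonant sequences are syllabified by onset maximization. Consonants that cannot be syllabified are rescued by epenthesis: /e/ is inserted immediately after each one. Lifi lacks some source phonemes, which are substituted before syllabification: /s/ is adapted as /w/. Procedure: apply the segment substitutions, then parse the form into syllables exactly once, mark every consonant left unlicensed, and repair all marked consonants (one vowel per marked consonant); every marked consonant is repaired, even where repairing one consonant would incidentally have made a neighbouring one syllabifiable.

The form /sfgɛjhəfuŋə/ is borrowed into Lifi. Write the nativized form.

wefegɛjhəfuŋə

Substitution: /s/ → /w/, giving /wfgɛjhəfuŋə/.
Syllabifying with onset maximization leaves /w/, /f/ stranded (at most one coda consonant is licensed; onsets are limited to one consonant).
Each unlicensed consonant becomes the onset of a new syllable: /w/ → /we/, /f/ → /fe/.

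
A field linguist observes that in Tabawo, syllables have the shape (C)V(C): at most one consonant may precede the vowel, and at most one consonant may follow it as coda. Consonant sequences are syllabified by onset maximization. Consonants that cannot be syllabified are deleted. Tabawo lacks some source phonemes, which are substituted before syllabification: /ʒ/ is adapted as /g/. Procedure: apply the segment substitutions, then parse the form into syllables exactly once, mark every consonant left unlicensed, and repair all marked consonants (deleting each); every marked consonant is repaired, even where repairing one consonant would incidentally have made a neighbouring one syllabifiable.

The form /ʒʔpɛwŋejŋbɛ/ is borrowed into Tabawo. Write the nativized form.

pɛwŋejbɛ

Substitution: /ʒ/ → /g/, giving /gʔpɛwŋejŋbɛ/.
Syllabifying with onset maximization leaves /g/, /ʔ/, /ŋ/ stranded (at most one coda consonant is licensed; onsets are limited to one consonant).
Deletion applies to /g/, /ʔ/, /ŋ/.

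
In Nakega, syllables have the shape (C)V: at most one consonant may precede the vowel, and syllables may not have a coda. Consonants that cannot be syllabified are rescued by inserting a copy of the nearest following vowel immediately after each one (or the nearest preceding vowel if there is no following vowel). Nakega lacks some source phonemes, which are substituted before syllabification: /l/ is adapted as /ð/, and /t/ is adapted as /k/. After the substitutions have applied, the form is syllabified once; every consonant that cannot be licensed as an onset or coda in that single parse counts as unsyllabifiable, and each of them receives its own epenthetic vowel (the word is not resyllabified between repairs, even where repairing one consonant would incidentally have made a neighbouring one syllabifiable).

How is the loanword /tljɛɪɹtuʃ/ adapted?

Substitution: /t/ → /k/, /l/ → /ð/, giving /kðjɛɪɹkuʃ/.
Syllabifying with onset maximization leaves /k/, /ð/, /ɹ/, /ʃ/ stranded (no codas are permitted; onsets are limited to one consonant).
Each unlicensed consonant becomes the onset of a new syllable: /k/ → /kɛ/, /ð/ → /ðɛ/, /ɹ/ → /ɹu/, /ʃ/ → /ʃu/.

kɛðɛjɛɪɹukuʃu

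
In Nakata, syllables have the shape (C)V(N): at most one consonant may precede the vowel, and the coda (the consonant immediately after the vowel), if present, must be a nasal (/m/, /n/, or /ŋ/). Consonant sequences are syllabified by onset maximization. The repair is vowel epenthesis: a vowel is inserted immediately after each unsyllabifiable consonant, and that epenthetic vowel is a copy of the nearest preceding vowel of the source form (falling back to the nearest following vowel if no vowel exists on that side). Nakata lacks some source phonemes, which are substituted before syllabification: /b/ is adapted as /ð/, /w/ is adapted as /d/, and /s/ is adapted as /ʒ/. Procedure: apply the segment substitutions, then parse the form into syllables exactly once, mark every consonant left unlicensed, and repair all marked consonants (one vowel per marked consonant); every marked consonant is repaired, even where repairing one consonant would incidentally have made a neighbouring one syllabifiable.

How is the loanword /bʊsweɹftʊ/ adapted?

ðʊʒʊdeɹefetʊ

Substitution: /b/ → /ð/, /s/ → /ʒ/, /w/ → /d/, giving /ðʊʒdeɹftʊ/.
Syllabifying with onset maximization leaves /ʒ/, /ɹ/, /f/ stranded (only a nasal (/m/, /n/, or /ŋ/) is licensed in coda position; onsets are limited to one consonant).
Each unlicensed consonant becomes the onset of a new syllable: /ʒ/ → /ʒʊ/, /ɹ/ → /ɹe/, /f/ → /fe/.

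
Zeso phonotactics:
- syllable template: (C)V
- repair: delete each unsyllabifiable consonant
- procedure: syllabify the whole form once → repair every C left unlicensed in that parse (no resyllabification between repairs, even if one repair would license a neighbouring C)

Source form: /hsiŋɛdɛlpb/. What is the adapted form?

Under (C)V, the unsyllabifiable consonants are /h/, /l/, /p/, /b/ (no codas are permitted; onsets are limited to one consonant).
Deletion applies to /h/, /l/, /p/, /b/.

siŋɛdɛ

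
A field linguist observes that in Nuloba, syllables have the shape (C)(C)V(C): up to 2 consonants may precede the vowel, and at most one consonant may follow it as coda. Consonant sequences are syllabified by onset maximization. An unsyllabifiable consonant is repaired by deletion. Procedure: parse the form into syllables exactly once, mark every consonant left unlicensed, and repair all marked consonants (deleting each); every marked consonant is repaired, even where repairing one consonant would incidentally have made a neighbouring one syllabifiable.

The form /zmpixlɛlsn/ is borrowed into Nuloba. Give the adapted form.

The consonants /z/, /s/, /n/ cannot be parsed into a legal (C)(C)V(C) syllable (at most one coda consonant is licensed; onsets may contain at most 2 consonants).
Deletion applies to /z/, /s/, /n/.

mpixlɛl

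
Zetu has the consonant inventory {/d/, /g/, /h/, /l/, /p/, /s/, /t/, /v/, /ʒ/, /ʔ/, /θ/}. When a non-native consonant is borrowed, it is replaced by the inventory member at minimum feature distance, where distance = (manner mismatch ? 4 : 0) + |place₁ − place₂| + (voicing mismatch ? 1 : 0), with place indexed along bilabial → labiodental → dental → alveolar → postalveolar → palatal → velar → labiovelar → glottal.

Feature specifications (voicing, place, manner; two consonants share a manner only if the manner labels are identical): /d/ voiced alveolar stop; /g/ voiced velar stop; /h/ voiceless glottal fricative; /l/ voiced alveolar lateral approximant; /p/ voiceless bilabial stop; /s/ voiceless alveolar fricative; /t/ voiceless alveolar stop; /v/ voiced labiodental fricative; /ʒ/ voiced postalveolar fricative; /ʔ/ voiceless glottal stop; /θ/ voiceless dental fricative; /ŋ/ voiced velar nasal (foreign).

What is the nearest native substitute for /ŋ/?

g

/g/ is closest: manner differs (nasal→stop, +4), place distance 0 (velar→velar), same voicing; total 4. Next closest is /ʒ/ at distance 6.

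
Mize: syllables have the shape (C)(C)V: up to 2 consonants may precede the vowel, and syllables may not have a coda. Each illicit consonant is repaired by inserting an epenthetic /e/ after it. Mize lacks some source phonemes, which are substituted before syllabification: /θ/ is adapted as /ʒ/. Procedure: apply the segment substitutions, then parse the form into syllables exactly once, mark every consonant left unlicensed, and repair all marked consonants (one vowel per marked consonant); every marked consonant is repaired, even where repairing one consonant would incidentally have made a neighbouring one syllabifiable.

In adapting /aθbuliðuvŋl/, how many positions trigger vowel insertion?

3

After substitution the input is /aʒbuliðuvŋl/.
The unsyllabifiable consonants are /v/, /ŋ/, /l/; each receives one epenthetic vowel.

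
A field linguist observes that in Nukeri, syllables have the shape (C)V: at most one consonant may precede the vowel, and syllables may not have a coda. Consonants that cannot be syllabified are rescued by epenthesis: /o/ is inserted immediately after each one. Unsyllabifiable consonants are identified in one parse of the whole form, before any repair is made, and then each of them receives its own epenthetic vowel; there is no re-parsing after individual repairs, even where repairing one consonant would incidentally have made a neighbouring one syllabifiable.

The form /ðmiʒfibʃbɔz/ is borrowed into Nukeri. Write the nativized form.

ðomiʒofiboʃobɔzo

Syllabifying with onset maximization leaves /ð/, /ʒ/, /b/, /ʃ/, /z/ stranded (no codas are permitted; onsets are limited to one consonant).
Inserting the epenthetic vowel yields /ð/ → /ðo/, /ʒ/ → /ʒo/, /b/ → /bo/, /ʃ/ → /ʃo/, /z/ → /zo/.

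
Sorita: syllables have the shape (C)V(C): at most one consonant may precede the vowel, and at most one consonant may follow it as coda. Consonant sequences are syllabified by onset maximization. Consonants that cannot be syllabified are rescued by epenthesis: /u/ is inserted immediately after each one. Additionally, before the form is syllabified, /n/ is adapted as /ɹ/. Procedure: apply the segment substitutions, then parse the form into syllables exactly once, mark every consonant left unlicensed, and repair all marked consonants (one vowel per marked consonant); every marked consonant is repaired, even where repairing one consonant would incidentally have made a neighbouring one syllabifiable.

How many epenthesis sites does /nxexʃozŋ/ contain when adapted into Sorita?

After substitution the input is /ɹxexʃozŋ/.
The unsyllabifiable consonants are /ɹ/, /ŋ/; each receives one epenthetic vowel.

2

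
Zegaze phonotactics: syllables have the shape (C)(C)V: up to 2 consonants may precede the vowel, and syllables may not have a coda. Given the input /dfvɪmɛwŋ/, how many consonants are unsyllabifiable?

The consonants /d/, /w/, /ŋ/ cannot be parsed into a legal (C)(C)V syllable (no codas are permitted; onsets may contain at most 2 consonants).

3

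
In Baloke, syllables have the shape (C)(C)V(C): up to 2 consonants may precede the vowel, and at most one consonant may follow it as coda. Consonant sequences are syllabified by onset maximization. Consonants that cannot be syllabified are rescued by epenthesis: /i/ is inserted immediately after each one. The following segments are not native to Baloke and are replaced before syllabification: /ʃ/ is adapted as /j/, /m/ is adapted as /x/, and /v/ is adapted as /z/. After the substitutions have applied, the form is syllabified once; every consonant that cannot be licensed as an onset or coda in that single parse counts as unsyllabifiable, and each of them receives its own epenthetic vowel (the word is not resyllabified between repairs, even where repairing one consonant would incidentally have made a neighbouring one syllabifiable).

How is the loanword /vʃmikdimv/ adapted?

zijxikdixzi

Substitution: /v/ → /z/, /ʃ/ → /j/, /m/ → /x/, giving /zjxikdixz/.
Syllabifying with onset maximization leaves /z/, /z/ stranded (at most one coda consonant is licensed; onsets may contain at most 2 consonants).
Epenthesis after each stranded consonant: /z/ → /zi/, /z/ → /zi/.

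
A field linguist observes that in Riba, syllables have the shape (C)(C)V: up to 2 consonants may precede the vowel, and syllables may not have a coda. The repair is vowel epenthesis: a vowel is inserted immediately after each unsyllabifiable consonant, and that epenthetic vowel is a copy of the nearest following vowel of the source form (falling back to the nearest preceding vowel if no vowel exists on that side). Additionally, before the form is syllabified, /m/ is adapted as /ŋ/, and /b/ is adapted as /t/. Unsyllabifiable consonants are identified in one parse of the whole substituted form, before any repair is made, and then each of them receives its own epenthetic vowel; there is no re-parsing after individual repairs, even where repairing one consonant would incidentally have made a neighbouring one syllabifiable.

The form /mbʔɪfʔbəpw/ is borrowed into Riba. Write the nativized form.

Substitution: /m/ → /ŋ/, /b/ → /t/, giving /ŋtʔɪfʔtəpw/.
Syllabifying with onset maximization leaves /ŋ/, /f/, /p/, /w/ stranded (no codas are permitted; onsets may contain at most 2 consonants).
Each unlicensed consonant becomes the onset of a new syllable: /ŋ/ → /ŋɪ/, /f/ → /fə/, /p/ → /pə/, /w/ → /wə/.

ŋɪtʔɪfəʔtəpəwə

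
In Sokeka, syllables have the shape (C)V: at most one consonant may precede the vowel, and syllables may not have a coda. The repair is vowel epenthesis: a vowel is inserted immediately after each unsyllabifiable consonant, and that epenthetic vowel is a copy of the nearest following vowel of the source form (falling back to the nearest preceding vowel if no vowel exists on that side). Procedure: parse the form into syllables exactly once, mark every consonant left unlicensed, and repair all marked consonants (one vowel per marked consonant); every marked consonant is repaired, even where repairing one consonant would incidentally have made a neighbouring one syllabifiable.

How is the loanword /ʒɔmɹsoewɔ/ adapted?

ʒɔmoɹosoewɔ

The consonants /m/, /ɹ/ cannot be parsed into a legal (C)V syllable (no codas are permitted; onsets are limited to one consonant).
Epenthesis after each stranded consonant: /m/ → /mo/, /ɹ/ → /ɹo/.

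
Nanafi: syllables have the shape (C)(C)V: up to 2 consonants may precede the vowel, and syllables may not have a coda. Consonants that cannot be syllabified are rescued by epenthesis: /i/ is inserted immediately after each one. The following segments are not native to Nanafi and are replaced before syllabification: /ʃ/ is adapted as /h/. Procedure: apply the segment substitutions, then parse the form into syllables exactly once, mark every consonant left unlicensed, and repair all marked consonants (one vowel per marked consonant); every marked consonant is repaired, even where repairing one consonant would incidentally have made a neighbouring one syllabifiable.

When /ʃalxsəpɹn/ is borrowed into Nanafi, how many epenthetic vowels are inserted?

4

After substitution the input is /halxsəpɹn/.
The unsyllabifiable consonants are /l/, /p/, /ɹ/, /n/; each receives one epenthetic vowel.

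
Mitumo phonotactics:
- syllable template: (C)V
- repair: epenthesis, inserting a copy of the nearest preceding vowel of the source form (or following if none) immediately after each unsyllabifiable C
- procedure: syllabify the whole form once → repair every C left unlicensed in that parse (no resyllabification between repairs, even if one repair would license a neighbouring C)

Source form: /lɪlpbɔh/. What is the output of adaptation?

The consonants /l/, /p/, /h/ cannot be parsed into a legal (C)V syllable (no codas are permitted; onsets are limited to one consonant).
Each unlicensed consonant becomes the onset of a new syllable: /l/ → /lɪ/, /p/ → /pɪ/, /h/ → /hɔ/.

lɪlɪpɪbɔhɔ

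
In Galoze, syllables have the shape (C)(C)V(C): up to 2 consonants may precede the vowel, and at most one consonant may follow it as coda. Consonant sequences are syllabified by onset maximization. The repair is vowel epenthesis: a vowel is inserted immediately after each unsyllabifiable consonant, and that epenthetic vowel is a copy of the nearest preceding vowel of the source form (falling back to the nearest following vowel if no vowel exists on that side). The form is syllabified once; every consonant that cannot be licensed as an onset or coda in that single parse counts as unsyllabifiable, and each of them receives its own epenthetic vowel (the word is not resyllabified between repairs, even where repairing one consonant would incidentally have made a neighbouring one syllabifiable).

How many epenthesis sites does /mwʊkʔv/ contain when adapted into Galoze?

The unsyllabifiable consonants are /ʔ/, /v/; each receives one epenthetic vowel.

2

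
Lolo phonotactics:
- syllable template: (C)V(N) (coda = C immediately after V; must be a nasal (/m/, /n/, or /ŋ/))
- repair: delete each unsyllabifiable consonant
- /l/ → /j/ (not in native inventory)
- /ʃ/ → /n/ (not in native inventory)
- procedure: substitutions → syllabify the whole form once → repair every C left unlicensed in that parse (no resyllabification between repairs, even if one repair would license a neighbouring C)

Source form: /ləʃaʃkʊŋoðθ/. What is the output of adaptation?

Substitution: /l/ → /j/, /ʃ/ → /n/, giving /jənankʊŋoðθ/.
Under (C)V(N), the unsyllabifiable consonants are /ð/, /θ/ (only a nasal (/m/, /n/, or /ŋ/) is licensed in coda position; onsets are limited to one consonant).
Deleting the stranded consonants removes /ð/, /θ/.

jənankʊŋo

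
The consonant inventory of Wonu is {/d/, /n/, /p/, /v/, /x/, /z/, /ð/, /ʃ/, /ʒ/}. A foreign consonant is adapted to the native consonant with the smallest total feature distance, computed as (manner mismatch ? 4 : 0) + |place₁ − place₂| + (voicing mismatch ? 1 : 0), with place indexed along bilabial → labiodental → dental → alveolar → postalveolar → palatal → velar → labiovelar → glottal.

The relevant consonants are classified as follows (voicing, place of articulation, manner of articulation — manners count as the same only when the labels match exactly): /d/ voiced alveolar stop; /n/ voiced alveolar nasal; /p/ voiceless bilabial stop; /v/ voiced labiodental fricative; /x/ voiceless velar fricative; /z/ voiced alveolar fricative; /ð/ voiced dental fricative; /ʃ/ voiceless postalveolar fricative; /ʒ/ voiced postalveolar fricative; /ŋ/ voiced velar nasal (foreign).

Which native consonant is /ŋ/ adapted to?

n

/n/ is closest: same manner (nasal), place distance 3 (velar→alveolar), same voicing; total 3. Next closest is /x/ at distance 5.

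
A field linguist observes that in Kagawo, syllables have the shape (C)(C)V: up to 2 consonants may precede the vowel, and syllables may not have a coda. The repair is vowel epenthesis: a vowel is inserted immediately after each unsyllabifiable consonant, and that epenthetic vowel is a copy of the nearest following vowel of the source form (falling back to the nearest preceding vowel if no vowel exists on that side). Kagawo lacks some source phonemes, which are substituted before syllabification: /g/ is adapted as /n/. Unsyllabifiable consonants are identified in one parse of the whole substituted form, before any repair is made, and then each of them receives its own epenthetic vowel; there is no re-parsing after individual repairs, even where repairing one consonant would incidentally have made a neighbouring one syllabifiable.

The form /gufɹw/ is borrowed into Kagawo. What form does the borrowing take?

nufuɹuwu

Substitution: /g/ → /n/, giving /nufɹw/.
Syllabifying with onset maximization leaves /f/, /ɹ/, /w/ stranded (no codas are permitted; onsets may contain at most 2 consonants).
Epenthesis after each stranded consonant: /f/ → /fu/, /ɹ/ → /ɹu/, /w/ → /wu/.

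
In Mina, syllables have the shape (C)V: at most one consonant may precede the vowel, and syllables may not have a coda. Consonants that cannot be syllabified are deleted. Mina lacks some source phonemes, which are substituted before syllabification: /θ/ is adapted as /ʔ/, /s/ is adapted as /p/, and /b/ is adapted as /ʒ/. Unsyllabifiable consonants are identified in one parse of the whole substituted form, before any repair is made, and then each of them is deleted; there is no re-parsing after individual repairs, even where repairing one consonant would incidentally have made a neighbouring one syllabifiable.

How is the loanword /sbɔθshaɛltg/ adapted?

Substitution: /s/ → /p/, /b/ → /ʒ/, /θ/ → /ʔ/, giving /pʒɔʔphaɛltg/.
Under (C)V, the unsyllabifiable consonants are /p/, /ʔ/, /p/, /l/, /t/, /g/ (no codas are permitted; onsets are limited to one consonant).
Each unlicensed consonant is deleted: /p/, /ʔ/, /p/, /l/, /t/, /g/.

ʒɔhaɛ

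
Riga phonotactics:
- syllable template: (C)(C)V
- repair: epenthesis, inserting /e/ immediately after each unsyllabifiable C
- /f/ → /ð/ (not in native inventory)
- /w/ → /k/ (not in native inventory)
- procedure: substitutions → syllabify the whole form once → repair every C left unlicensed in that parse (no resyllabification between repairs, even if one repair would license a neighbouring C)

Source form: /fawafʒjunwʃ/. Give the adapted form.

ðakaðeʒjunekeʃe

Substitution: /f/ → /ð/, /w/ → /k/, giving /ðakaðʒjunkʃ/.
Under (C)(C)V, the unsyllabifiable consonants are /ð/, /n/, /k/, /ʃ/ (no codas are permitted; onsets may contain at most 2 consonants).
Inserting the epenthetic vowel yields /ð/ → /ðe/, /n/ → /ne/, /k/ → /ke/, /ʃ/ → /ʃe/.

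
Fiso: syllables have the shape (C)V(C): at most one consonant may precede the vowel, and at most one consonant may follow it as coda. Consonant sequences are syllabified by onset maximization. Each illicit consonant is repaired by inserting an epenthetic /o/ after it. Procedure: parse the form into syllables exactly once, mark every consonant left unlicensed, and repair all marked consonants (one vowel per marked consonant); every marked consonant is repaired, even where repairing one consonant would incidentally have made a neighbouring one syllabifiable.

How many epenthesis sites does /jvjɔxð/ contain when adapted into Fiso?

3

The unsyllabifiable consonants are /j/, /v/, /ð/; each receives one epenthetic vowel.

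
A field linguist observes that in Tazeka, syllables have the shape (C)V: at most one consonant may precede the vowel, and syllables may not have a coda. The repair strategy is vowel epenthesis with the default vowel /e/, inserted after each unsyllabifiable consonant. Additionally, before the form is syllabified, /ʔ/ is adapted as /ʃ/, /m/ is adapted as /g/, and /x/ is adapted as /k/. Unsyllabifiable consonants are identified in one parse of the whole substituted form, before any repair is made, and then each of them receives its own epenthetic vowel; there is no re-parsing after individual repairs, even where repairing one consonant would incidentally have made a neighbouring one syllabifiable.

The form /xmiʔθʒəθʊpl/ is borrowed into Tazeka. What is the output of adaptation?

Substitution: /x/ → /k/, /m/ → /g/, /ʔ/ → /ʃ/, giving /kgiʃθʒəθʊpl/.
Syllabifying with onset maximization leaves /k/, /ʃ/, /θ/, /p/, /l/ stranded (no codas are permitted; onsets are limited to one consonant).
Inserting the epenthetic vowel yields /k/ → /ke/, /ʃ/ → /ʃe/, /θ/ → /θe/, /p/ → /pe/, /l/ → /le/.

kegiʃeθeʒəθʊpele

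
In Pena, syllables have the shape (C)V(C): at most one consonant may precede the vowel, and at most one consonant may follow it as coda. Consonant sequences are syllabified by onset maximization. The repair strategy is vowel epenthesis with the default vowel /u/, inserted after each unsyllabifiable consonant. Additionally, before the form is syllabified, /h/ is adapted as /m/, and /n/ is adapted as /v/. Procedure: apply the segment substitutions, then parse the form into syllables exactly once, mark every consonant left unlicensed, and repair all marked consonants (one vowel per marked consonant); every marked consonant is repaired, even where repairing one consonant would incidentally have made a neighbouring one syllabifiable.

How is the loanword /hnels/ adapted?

Substitution: /h/ → /m/, /n/ → /v/, giving /mvels/.
Syllabifying with onset maximization leaves /m/, /s/ stranded (at most one coda consonant is licensed; onsets are limited to one consonant).
Epenthesis after each stranded consonant: /m/ → /mu/, /s/ → /su/.

muvelsu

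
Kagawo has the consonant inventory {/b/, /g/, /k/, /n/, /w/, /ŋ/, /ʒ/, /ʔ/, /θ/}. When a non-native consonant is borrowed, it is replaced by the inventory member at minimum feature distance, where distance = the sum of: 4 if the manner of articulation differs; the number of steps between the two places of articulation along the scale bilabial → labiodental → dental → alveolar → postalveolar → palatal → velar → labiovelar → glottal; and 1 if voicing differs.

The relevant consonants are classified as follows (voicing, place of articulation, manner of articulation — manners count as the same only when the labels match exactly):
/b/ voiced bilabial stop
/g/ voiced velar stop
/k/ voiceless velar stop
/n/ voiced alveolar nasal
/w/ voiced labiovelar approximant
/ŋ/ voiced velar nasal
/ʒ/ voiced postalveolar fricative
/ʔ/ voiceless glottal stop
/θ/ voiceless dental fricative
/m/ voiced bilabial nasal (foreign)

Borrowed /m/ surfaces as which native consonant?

n

/n/ is closest: same manner (nasal), place distance 3 (bilabial→alveolar), same voicing; total 3. Next closest is /b/ at distance 4.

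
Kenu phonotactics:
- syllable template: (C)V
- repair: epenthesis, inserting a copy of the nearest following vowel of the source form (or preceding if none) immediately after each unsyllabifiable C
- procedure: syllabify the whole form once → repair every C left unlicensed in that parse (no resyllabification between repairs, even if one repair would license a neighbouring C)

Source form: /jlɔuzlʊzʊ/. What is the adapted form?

The consonants /j/, /z/ cannot be parsed into a legal (C)V syllable (no codas are permitted; onsets are limited to one consonant).
Epenthesis after each stranded consonant: /j/ → /jɔ/, /z/ → /zʊ/.

jɔlɔuzʊlʊzʊ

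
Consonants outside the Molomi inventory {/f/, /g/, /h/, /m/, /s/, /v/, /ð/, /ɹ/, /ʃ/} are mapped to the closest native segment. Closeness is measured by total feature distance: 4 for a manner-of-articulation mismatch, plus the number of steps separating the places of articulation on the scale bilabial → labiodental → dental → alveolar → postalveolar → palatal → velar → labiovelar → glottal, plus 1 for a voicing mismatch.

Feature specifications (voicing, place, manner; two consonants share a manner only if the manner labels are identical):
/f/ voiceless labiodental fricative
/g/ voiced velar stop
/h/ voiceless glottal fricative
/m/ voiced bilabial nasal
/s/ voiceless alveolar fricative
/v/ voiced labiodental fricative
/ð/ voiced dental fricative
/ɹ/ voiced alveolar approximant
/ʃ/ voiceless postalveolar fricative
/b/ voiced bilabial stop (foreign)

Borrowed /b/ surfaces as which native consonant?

/m/ is closest: manner differs (stop→nasal, +4), place distance 0 (bilabial→bilabial), same voicing; total 4. Next closest is /v/ at distance 5.

m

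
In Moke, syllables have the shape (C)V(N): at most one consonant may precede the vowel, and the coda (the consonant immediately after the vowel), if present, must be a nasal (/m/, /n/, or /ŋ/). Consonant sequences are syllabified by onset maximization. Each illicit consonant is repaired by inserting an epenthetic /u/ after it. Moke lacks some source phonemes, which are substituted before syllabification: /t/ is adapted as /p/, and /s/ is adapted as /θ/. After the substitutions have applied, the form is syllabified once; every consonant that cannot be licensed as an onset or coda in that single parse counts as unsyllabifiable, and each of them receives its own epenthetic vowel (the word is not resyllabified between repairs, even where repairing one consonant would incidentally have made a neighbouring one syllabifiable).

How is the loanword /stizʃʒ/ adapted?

Substitution: /s/ → /θ/, /t/ → /p/, giving /θpizʃʒ/.
Under (C)V(N), the unsyllabifiable consonants are /θ/, /z/, /ʃ/, /ʒ/ (only a nasal (/m/, /n/, or /ŋ/) is licensed in coda position; onsets are limited to one consonant).
Inserting the epenthetic vowel yields /θ/ → /θu/, /z/ → /zu/, /ʃ/ → /ʃu/, /ʒ/ → /ʒu/.

θupizuʃuʒu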